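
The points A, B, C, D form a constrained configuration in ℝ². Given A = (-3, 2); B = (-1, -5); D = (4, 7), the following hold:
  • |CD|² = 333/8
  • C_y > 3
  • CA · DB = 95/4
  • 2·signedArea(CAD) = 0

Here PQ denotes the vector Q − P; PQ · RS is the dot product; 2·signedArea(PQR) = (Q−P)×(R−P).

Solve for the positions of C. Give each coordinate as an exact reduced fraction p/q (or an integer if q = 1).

1. C_x = -5/4  [2·signedArea(CAD) = 0 ∩ CA · DB = 95/4]
2. C_y = 13/4  [2·signedArea(CAD) = 0 ∩ CA · DB = 95/4]
   → C = (-5/4, 13/4)

C = (-5/4, 13/4)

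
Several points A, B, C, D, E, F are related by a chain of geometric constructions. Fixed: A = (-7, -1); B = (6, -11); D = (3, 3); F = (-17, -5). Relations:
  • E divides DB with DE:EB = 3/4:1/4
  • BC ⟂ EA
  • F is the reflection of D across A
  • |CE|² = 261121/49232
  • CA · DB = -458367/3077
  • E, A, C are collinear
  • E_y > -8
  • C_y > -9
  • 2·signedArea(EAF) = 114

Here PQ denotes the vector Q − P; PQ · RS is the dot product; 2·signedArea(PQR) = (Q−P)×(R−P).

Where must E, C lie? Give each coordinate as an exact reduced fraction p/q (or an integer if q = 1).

1. E_x = 21/4  [E divides DB with DE:EB = 3/4:1/4]
2. E_y = -15/2  [E divides DB with DE:EB = 3/4:1/4]
   → E = (21/4, -15/2)
3. C_x = 22414/3077  [E, A, C are collinear ∩ BC ⟂ EA]
4. C_y = -26399/3077  [E, A, C are collinear ∩ BC ⟂ EA]
   → C = (22414/3077, -26399/3077)

C = (22414/3077, -26399/3077)
E = (21/4, -15/2)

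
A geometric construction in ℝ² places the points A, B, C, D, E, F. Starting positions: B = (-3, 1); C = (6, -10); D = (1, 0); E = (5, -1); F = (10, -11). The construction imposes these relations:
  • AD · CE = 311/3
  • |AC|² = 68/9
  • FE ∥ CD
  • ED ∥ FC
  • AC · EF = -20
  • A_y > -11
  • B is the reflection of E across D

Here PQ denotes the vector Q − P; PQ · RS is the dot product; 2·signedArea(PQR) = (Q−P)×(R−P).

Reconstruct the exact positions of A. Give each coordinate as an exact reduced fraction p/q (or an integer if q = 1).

A = (26/3, -32/3)

1. A_x = 26/3  [AC · EF = -20 ∩ AD · CE = 311/3]
2. A_y = -32/3  [AC · EF = -20 ∩ AD · CE = 311/3]
   → A = (26/3, -32/3)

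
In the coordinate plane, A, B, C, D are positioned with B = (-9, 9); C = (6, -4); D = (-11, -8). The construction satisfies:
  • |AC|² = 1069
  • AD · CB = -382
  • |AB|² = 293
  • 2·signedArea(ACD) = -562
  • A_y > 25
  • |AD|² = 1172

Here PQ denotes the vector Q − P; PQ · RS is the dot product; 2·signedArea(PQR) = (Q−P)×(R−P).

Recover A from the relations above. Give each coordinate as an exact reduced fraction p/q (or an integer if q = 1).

1. A_x = -7  [2·signedArea(ACD) = -562 ∩ AD · CB = -382]
2. A_y = 26  [2·signedArea(ACD) = -562 ∩ AD · CB = -382]
   → A = (-7, 26)

A = (-7, 26)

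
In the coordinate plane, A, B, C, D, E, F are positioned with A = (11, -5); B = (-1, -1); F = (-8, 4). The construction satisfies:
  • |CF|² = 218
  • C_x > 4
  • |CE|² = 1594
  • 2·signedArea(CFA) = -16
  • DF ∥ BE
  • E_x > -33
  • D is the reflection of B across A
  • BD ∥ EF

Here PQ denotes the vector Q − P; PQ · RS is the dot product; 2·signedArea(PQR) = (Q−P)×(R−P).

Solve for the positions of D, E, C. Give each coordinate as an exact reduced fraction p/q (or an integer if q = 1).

1. D_x = 23  [D is the reflection of B across A]
2. D_y = -9  [D is the reflection of B across A]
   → D = (23, -9)
3. E_x = -32  [BD ∥ EF ∩ DF ∥ BE]
4. E_y = 12  [BD ∥ EF ∩ DF ∥ BE]
   → E = (-32, 12)
5. C_x = 5  [line 9·x + 19·y + 12 = 0 ∩ |CE|² = 1594]
6. C_y = -3  [line 9·x + 19·y + 12 = 0 ∩ |CE|² = 1594]
   → C = (5, -3)

C = (5, -3)
D = (23, -9)
E = (-32, 12)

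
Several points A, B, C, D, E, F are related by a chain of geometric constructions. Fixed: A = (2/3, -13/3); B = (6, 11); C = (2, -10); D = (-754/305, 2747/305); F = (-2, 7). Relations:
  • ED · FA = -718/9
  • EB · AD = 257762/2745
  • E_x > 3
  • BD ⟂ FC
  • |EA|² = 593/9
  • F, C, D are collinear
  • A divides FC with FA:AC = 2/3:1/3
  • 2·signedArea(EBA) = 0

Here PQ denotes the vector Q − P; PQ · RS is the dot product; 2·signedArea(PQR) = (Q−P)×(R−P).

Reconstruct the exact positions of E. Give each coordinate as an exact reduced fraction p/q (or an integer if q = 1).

E = (10/3, 10/3)

1. E_x = 10/3  [2·signedArea(EBA) = 0 ∩ ED · FA = -718/9]
2. E_y = 10/3  [2·signedArea(EBA) = 0 ∩ ED · FA = -718/9]
   → E = (10/3, 10/3)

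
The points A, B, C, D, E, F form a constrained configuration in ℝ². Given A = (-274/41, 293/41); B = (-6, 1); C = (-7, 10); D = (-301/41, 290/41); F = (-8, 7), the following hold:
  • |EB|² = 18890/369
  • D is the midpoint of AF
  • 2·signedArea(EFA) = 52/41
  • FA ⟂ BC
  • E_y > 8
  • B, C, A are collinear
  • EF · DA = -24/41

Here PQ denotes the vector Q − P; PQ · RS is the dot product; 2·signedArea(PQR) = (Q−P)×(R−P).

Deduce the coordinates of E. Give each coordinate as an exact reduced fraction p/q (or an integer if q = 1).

1. E_x = -889/123  [2·signedArea(EFA) = 52/41 ∩ EF · DA = -24/41]
2. E_y = 330/41  [2·signedArea(EFA) = 52/41 ∩ EF · DA = -24/41]
   → E = (-889/123, 330/41)

E = (-889/123, 330/41)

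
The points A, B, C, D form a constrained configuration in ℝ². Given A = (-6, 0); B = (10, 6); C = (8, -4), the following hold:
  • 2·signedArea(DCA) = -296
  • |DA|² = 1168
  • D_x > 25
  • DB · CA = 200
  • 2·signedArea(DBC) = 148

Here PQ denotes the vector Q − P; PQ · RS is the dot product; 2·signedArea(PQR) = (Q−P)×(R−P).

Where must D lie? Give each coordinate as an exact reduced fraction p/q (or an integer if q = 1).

D = (26, 12)

1. D_x = 26  [2·signedArea(DBC) = 148 ∩ 2·signedArea(DCA) = -296]
2. D_y = 12  [2·signedArea(DBC) = 148 ∩ 2·signedArea(DCA) = -296]
   → D = (26, 12)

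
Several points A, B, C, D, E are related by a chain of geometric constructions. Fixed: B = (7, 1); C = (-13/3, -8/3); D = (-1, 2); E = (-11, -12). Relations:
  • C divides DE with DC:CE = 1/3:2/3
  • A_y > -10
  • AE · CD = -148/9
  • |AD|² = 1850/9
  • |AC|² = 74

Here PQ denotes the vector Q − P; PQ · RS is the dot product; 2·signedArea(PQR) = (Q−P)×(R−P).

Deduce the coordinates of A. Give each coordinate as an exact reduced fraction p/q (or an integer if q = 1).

1. A_x = -28/3  [line -10/3·x + -14/3·y + -686/9 = 0 ∩ |AC|² = 74]
2. A_y = -29/3  [line -10/3·x + -14/3·y + -686/9 = 0 ∩ |AC|² = 74]
   → A = (-28/3, -29/3)

A = (-28/3, -29/3)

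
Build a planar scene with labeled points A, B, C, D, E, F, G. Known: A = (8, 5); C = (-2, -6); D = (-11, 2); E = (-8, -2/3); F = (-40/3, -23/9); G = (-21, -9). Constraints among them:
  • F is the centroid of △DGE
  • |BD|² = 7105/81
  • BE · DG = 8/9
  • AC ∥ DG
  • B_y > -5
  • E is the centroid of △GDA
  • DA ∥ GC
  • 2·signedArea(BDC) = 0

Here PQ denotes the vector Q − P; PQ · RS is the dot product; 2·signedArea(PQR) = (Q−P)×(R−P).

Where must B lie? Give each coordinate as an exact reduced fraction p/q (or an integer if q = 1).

B = (-4, -38/9)

1. B_x = -4  [2·signedArea(BDC) = 0 ∩ BE · DG = 8/9]
2. B_y = -38/9  [2·signedArea(BDC) = 0 ∩ BE · DG = 8/9]
   → B = (-4, -38/9)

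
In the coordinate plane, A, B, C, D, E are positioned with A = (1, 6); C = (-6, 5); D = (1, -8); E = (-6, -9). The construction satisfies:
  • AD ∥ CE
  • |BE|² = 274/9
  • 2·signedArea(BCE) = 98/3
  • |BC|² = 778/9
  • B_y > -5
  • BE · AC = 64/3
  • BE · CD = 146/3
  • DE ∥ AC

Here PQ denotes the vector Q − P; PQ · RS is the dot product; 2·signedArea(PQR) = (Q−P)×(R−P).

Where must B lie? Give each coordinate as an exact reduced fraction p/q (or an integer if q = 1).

B = (-11/3, -4)

1. B_x = -11/3  [BE · CD = 146/3 ∩ 2·signedArea(BCE) = 98/3]
2. B_y = -4  [BE · CD = 146/3 ∩ 2·signedArea(BCE) = 98/3]
   → B = (-11/3, -4)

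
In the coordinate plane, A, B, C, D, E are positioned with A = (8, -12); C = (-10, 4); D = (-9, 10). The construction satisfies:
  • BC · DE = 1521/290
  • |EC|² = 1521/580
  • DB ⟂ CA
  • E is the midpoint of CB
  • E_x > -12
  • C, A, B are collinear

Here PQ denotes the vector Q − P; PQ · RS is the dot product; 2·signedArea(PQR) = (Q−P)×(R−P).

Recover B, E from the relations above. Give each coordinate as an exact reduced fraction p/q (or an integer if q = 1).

1. B_x = -1801/145  [C, A, B are collinear ∩ DB ⟂ CA]
2. B_y = 892/145  [C, A, B are collinear ∩ DB ⟂ CA]
   → B = (-1801/145, 892/145)
3. E_x = -3251/290  [E is the midpoint of CB]
4. E_y = 736/145  [E is the midpoint of CB]
   → E = (-3251/290, 736/145)

B = (-1801/145, 892/145)
E = (-3251/290, 736/145)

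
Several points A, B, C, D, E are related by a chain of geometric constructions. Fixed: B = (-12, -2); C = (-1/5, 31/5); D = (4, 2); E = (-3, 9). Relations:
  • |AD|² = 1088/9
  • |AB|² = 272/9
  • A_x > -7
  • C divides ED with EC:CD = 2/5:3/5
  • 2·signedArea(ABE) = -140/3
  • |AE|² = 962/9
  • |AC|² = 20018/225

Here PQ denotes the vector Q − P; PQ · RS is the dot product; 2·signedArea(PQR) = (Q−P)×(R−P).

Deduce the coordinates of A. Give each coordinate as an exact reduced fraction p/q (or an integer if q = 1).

1. A_x = -20/3  [line -11·x + 9·y + -202/3 = 0 ∩ |AB|² = 272/9]
2. A_y = -2/3  [line -11·x + 9·y + -202/3 = 0 ∩ |AB|² = 272/9]
   → A = (-20/3, -2/3)

A = (-20/3, -2/3)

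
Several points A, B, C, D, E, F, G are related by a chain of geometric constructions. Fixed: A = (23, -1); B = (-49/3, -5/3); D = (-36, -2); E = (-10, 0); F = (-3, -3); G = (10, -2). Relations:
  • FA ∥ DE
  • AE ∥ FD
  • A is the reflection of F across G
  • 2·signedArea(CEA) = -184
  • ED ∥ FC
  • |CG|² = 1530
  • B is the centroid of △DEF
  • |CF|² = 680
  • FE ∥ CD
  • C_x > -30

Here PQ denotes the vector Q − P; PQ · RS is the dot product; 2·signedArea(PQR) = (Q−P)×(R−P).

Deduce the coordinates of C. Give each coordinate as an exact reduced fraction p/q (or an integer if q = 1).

C = (-29, -5)

1. C_x = -29  [FE ∥ CD ∩ ED ∥ FC]
2. C_y = -5  [FE ∥ CD ∩ ED ∥ FC]
   → C = (-29, -5)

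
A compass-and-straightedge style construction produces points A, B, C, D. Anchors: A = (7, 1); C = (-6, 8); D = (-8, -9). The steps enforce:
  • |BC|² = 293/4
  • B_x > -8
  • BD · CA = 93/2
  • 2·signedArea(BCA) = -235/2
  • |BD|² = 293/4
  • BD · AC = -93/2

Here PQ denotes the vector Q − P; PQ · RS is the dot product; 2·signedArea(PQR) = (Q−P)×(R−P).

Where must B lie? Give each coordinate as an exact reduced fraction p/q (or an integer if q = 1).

1. B_x = -7  [BD · CA = 93/2 ∩ 2·signedArea(BCA) = -235/2]
2. B_y = -1/2  [BD · CA = 93/2 ∩ 2·signedArea(BCA) = -235/2]
   → B = (-7, -1/2)

B = (-7, -1/2)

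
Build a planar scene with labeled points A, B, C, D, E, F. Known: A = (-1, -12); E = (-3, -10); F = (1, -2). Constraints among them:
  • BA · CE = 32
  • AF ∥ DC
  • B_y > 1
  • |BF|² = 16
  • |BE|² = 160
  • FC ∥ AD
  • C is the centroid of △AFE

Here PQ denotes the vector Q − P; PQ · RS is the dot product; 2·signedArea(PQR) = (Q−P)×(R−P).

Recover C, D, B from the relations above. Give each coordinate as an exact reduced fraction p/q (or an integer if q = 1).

1. C_x = -1  [C is the centroid of △AFE]
2. C_y = -8  [C is the centroid of △AFE]
   → C = (-1, -8)
3. D_x = -3  [AF ∥ DC ∩ FC ∥ AD]
4. D_y = -18  [AF ∥ DC ∩ FC ∥ AD]
   → D = (-3, -18)
5. B_x = 1  [line 2·x + 2·y + -6 = 0 ∩ |BE|² = 160]
6. B_y = 2  [line 2·x + 2·y + -6 = 0 ∩ |BE|² = 160]
   → B = (1, 2)

B = (1, 2)
C = (-1, -8)
D = (-3, -18)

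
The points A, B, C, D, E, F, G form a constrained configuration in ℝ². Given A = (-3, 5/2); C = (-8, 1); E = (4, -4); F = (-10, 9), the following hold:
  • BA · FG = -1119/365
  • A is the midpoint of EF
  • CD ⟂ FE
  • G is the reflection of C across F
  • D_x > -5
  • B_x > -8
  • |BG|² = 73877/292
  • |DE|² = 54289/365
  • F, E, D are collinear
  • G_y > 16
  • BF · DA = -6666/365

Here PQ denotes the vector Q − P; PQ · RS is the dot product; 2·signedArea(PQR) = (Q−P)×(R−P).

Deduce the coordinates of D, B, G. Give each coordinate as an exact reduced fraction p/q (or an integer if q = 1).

B = (-5281/730, 666/365)
D = (-1802/365, 1569/365)
G = (-12, 17)

1. D_x = -1802/365  [F, E, D are collinear ∩ CD ⟂ FE]
2. D_y = 1569/365  [F, E, D are collinear ∩ CD ⟂ FE]
   → D = (-1802/365, 1569/365)
3. G_x = -12  [G is the reflection of C across F]
4. G_y = 17  [G is the reflection of C across F]
   → G = (-12, 17)
5. B_x = -5281/730  [BA · FG = -1119/365 ∩ BF · DA = -6666/365]
6. B_y = 666/365  [BA · FG = -1119/365 ∩ BF · DA = -6666/365]
   → B = (-5281/730, 666/365)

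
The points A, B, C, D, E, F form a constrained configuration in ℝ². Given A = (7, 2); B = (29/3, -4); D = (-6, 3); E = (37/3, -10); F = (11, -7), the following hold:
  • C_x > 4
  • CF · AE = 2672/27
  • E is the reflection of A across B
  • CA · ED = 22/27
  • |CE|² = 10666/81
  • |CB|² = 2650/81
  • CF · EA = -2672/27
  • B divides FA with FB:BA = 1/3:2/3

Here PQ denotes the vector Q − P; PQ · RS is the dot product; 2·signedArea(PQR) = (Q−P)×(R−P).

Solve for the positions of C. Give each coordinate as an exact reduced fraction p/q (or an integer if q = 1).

1. C_x = 40/9  [CF · EA = -2672/27 ∩ CA · ED = 22/27]
2. C_y = -5/3  [CF · EA = -2672/27 ∩ CA · ED = 22/27]
   → C = (40/9, -5/3)

C = (40/9, -5/3)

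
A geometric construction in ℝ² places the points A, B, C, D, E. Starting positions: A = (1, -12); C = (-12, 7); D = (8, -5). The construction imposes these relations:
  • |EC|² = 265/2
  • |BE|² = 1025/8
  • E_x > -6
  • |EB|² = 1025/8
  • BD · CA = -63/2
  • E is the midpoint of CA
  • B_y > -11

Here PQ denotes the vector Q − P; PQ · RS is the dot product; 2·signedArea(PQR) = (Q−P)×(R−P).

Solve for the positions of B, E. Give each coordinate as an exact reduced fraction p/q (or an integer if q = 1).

1. E_x = -11/2  [E is the midpoint of CA]
2. E_y = -5/2  [E is the midpoint of CA]
   → E = (-11/2, -5/2)
3. B_x = 11/4  [line -13·x + 19·y + 461/2 = 0 ∩ |BE|² = 1025/8]
4. B_y = -41/4  [line -13·x + 19·y + 461/2 = 0 ∩ |BE|² = 1025/8]
   → B = (11/4, -41/4)

B = (11/4, -41/4)
E = (-11/2, -5/2)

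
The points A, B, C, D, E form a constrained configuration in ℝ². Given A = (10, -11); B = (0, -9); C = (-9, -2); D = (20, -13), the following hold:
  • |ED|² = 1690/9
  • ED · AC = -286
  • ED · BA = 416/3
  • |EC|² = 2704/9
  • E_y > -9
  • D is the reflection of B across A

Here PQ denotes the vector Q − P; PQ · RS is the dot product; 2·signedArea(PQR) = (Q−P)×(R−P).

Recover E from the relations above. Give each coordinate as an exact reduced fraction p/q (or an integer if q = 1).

1. E_x = 7  [ED · AC = -286 ∩ ED · BA = 416/3]
2. E_y = -26/3  [ED · AC = -286 ∩ ED · BA = 416/3]
   → E = (7, -26/3)

E = (7, -26/3)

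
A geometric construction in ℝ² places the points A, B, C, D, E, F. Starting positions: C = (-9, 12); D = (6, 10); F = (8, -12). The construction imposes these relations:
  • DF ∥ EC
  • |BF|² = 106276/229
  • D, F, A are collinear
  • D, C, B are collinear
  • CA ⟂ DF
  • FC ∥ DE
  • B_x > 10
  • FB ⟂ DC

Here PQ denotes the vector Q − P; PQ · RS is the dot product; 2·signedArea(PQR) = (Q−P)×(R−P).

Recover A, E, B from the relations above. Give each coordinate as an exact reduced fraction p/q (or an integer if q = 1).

1. A_x = 695/122  [D, F, A are collinear ∩ CA ⟂ DF]
2. A_y = 1627/122  [D, F, A are collinear ∩ CA ⟂ DF]
   → A = (695/122, 1627/122)
3. E_x = -11  [DF ∥ EC ∩ FC ∥ DE]
4. E_y = 34  [DF ∥ EC ∩ FC ∥ DE]
   → E = (-11, 34)
5. B_x = 2484/229  [D, C, B are collinear ∩ FB ⟂ DC]
6. B_y = 2142/229  [D, C, B are collinear ∩ FB ⟂ DC]
   → B = (2484/229, 2142/229)

A = (695/122, 1627/122)
B = (2484/229, 2142/229)
E = (-11, 34)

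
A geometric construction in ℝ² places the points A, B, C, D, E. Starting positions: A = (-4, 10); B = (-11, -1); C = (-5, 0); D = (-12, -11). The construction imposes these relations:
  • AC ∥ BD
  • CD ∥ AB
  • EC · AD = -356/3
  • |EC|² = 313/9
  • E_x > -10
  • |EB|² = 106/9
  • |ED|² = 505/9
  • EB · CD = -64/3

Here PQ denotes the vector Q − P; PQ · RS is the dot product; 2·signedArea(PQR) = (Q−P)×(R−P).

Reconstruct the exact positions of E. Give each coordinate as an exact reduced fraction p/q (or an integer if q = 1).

E = (-28/3, -4)

1. E_x = -28/3  [EC · AD = -356/3 ∩ EB · CD = -64/3]
2. E_y = -4  [EC · AD = -356/3 ∩ EB · CD = -64/3]
   → E = (-28/3, -4)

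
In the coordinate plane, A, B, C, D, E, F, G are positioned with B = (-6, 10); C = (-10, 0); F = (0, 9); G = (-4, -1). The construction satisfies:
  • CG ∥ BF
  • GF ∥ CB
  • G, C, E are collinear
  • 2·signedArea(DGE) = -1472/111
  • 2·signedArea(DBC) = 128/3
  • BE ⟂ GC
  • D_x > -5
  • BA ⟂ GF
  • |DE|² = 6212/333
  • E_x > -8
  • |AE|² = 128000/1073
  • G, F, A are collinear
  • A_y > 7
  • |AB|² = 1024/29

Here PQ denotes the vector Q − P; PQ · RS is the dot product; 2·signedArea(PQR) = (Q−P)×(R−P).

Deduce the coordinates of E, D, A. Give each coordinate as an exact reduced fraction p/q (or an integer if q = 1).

1. E_x = -286/37  [G, C, E are collinear ∩ BE ⟂ GC]
2. E_y = -14/37  [G, C, E are collinear ∩ BE ⟂ GC]
   → E = (-286/37, -14/37)
3. D_x = -14/3  [2·signedArea(DBC) = 128/3 ∩ 2·signedArea(DGE) = -1472/111]
4. D_y = 8/3  [2·signedArea(DBC) = 128/3 ∩ 2·signedArea(DGE) = -1472/111]
   → D = (-14/3, 8/3)
5. A_x = -14/29  [G, F, A are collinear ∩ BA ⟂ GF]
6. A_y = 226/29  [G, F, A are collinear ∩ BA ⟂ GF]
   → A = (-14/29, 226/29)

A = (-14/29, 226/29)
D = (-14/3, 8/3)
E = (-286/37, -14/37)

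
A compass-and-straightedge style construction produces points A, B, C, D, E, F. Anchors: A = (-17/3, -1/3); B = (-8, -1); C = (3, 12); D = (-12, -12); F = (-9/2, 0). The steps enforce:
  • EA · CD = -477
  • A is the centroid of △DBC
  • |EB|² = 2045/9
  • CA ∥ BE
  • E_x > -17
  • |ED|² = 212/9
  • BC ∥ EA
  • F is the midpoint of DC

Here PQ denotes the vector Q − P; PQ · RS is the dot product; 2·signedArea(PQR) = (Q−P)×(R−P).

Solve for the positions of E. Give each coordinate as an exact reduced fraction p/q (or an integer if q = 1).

E = (-50/3, -40/3)

1. E_x = -50/3  [BC ∥ EA ∩ CA ∥ BE]
2. E_y = -40/3  [BC ∥ EA ∩ CA ∥ BE]
   → E = (-50/3, -40/3)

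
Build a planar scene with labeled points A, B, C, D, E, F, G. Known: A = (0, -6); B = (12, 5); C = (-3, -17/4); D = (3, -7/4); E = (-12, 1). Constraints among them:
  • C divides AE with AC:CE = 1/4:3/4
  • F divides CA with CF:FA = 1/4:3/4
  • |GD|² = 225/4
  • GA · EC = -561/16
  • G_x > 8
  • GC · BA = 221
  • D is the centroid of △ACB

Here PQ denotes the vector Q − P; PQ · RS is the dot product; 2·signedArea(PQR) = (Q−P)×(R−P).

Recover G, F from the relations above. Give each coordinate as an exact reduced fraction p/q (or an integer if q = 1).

1. G_x = 9  [GA · EC = -561/16 ∩ GC · BA = 221]
2. G_y = 11/4  [GA · EC = -561/16 ∩ GC · BA = 221]
   → G = (9, 11/4)
3. F_x = -9/4  [F divides CA with CF:FA = 1/4:3/4]
4. F_y = -75/16  [F divides CA with CF:FA = 1/4:3/4]
   → F = (-9/4, -75/16)

F = (-9/4, -75/16)
G = (9, 11/4)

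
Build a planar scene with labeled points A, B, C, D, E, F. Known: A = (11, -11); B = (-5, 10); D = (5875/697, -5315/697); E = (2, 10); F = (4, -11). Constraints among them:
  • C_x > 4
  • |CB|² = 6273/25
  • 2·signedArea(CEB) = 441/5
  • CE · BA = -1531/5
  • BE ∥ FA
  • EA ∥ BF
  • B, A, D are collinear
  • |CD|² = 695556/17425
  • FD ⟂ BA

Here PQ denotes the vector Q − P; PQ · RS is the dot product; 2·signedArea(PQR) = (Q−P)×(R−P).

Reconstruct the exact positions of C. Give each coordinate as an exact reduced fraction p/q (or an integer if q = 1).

1. C_x = 23/5  [2·signedArea(CEB) = 441/5 ∩ CE · BA = -1531/5]
2. C_y = -13/5  [2·signedArea(CEB) = 441/5 ∩ CE · BA = -1531/5]
   → C = (23/5, -13/5)

C = (23/5, -13/5)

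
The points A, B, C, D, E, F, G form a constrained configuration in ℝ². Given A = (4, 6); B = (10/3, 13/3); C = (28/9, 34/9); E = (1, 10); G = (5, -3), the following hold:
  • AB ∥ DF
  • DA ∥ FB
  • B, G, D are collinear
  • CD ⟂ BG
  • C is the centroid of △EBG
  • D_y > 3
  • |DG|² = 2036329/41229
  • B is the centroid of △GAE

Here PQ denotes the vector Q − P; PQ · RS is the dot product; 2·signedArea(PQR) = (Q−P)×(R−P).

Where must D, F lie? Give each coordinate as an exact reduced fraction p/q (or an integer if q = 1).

1. D_x = 15770/4581  [B, G, D are collinear ∩ CD ⟂ BG]
2. D_y = 17651/4581  [B, G, D are collinear ∩ CD ⟂ BG]
   → D = (15770/4581, 17651/4581)
3. F_x = 12716/4581  [DA ∥ FB ∩ AB ∥ DF]
4. F_y = 10016/4581  [DA ∥ FB ∩ AB ∥ DF]
   → F = (12716/4581, 10016/4581)

D = (15770/4581, 17651/4581)
F = (12716/4581, 10016/4581)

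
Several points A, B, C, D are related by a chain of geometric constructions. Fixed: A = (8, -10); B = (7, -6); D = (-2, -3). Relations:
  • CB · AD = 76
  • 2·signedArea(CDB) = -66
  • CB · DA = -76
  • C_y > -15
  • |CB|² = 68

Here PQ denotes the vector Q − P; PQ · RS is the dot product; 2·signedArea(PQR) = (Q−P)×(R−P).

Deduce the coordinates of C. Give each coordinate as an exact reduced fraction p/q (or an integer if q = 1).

C = (9, -14)

1. C_x = 9  [CB · DA = -76 ∩ 2·signedArea(CDB) = -66]
2. C_y = -14  [CB · DA = -76 ∩ 2·signedArea(CDB) = -66]
   → C = (9, -14)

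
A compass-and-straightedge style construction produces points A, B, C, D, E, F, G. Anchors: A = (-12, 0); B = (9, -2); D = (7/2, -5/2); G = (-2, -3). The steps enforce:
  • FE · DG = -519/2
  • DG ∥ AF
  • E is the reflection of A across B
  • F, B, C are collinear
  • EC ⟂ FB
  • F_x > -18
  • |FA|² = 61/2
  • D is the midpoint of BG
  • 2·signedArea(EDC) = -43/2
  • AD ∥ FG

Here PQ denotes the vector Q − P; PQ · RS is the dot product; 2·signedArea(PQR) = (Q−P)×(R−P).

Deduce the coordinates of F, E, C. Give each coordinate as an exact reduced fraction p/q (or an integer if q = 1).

C = (84669/2818, -8993/2818)
E = (30, -4)
F = (-35/2, -1/2)

1. F_x = -35/2  [AD ∥ FG ∩ DG ∥ AF]
2. F_y = -1/2  [AD ∥ FG ∩ DG ∥ AF]
   → F = (-35/2, -1/2)
3. E_x = 30  [E is the reflection of A across B]
4. E_y = -4  [E is the reflection of A across B]
   → E = (30, -4)
5. C_x = 84669/2818  [F, B, C are collinear ∩ EC ⟂ FB]
6. C_y = -8993/2818  [F, B, C are collinear ∩ EC ⟂ FB]
   → C = (84669/2818, -8993/2818)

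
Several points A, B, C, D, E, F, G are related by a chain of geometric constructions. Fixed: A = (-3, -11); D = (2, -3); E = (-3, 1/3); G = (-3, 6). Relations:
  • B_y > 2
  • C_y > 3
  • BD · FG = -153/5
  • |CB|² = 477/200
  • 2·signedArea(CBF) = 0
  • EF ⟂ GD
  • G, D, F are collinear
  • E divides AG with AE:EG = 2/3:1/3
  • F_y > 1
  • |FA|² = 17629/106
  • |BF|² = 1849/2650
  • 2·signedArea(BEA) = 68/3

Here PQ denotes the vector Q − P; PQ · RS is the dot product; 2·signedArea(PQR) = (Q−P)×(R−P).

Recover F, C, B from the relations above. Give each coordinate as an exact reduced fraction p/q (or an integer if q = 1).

1. F_x = -63/106  [G, D, F are collinear ∩ EF ⟂ GD]
2. F_y = 177/106  [G, D, F are collinear ∩ EF ⟂ GD]
   → F = (-63/106, 177/106)
3. B_x = -1  [2·signedArea(BEA) = 68/3 ∩ BD · FG = -153/5]
4. B_y = 12/5  [2·signedArea(BEA) = 68/3 ∩ BD · FG = -153/5]
   → B = (-1, 12/5)
5. C_x = -7/4  [line 387/530·x + 43/106·y + -129/530 = 0 ∩ |CB|² = 477/200]
6. C_y = 15/4  [line 387/530·x + 43/106·y + -129/530 = 0 ∩ |CB|² = 477/200]
   → C = (-7/4, 15/4)

B = (-1, 12/5)
C = (-7/4, 15/4)
F = (-63/106, 177/106)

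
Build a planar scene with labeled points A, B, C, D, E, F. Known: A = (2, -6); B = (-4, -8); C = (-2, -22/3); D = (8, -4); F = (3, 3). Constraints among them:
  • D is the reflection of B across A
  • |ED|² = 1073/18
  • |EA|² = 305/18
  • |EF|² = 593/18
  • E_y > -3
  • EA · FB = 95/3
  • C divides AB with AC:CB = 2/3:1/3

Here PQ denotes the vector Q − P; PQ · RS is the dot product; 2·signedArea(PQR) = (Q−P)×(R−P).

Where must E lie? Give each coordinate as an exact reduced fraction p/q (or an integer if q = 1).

1. E_x = 1/2  [line 7·x + 11·y + 61/3 = 0 ∩ |ED|² = 1073/18]
2. E_y = -13/6  [line 7·x + 11·y + 61/3 = 0 ∩ |ED|² = 1073/18]
   → E = (1/2, -13/6)

E = (1/2, -13/6)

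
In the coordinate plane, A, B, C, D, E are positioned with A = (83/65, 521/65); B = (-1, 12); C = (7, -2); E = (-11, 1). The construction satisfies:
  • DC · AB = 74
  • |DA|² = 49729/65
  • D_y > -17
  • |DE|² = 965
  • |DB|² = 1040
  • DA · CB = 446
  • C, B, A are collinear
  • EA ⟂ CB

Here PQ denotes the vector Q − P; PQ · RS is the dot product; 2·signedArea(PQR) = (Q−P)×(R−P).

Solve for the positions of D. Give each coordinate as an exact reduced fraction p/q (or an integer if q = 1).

1. D_x = 15  [line 148/65·x + -259/65·y + -6364/65 = 0 ∩ |DA|² = 49729/65]
2. D_y = -16  [line 148/65·x + -259/65·y + -6364/65 = 0 ∩ |DA|² = 49729/65]
   → D = (15, -16)

D = (15, -16)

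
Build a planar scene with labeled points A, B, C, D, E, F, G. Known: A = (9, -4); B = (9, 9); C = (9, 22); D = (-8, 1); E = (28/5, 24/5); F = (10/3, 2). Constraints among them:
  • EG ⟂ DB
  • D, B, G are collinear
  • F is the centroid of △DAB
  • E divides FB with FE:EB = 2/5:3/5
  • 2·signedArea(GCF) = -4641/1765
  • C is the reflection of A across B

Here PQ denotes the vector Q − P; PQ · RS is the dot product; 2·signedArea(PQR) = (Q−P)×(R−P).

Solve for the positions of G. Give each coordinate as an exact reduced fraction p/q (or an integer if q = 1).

G = (8116/1765, 12229/1765)

1. G_x = 8116/1765  [D, B, G are collinear ∩ EG ⟂ DB]
2. G_y = 12229/1765  [D, B, G are collinear ∩ EG ⟂ DB]
   → G = (8116/1765, 12229/1765)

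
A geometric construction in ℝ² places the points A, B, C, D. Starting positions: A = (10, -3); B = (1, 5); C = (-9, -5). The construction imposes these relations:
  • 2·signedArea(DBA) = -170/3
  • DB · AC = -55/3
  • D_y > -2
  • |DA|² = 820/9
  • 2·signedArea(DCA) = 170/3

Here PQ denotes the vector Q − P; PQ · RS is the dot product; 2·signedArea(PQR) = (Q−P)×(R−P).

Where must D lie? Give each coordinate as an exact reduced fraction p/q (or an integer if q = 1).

1. D_x = 2/3  [2·signedArea(DBA) = -170/3 ∩ 2·signedArea(DCA) = 170/3]
2. D_y = -1  [2·signedArea(DBA) = -170/3 ∩ 2·signedArea(DCA) = 170/3]
   → D = (2/3, -1)

D = (2/3, -1)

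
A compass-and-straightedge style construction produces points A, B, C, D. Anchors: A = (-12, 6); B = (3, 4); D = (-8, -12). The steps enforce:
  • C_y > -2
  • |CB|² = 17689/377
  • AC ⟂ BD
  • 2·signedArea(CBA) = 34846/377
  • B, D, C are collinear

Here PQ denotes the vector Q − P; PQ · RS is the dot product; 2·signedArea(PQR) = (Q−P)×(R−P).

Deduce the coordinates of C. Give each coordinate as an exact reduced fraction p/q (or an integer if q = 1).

C = (-332/377, -620/377)

1. C_x = -332/377  [B, D, C are collinear ∩ AC ⟂ BD]
2. C_y = -620/377  [B, D, C are collinear ∩ AC ⟂ BD]
   → C = (-332/377, -620/377)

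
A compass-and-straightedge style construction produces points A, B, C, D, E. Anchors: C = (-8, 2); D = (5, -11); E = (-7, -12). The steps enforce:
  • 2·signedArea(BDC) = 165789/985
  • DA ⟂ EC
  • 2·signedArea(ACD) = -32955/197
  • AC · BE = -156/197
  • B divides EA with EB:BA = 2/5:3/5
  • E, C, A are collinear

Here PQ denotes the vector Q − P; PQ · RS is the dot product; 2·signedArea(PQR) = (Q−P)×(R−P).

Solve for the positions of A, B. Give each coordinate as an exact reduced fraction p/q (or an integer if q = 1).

A = (-1381/197, -2336/197)
B = (-6899/985, -11764/985)

1. A_x = -1381/197  [E, C, A are collinear ∩ DA ⟂ EC]
2. A_y = -2336/197  [E, C, A are collinear ∩ DA ⟂ EC]
   → A = (-1381/197, -2336/197)
3. B_x = -6899/985  [B divides EA with EB:BA = 2/5:3/5]
4. B_y = -11764/985  [B divides EA with EB:BA = 2/5:3/5]
   → B = (-6899/985, -11764/985)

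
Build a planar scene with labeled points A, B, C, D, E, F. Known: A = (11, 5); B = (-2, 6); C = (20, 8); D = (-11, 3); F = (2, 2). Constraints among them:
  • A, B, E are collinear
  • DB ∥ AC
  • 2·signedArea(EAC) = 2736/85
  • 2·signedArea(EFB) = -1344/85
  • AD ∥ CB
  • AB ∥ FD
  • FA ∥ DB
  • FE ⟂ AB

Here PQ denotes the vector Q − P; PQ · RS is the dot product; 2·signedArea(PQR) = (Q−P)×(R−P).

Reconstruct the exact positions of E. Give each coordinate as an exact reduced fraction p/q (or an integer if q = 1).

E = (194/85, 482/85)

1. E_x = 194/85  [A, B, E are collinear ∩ FE ⟂ AB]
2. E_y = 482/85  [A, B, E are collinear ∩ FE ⟂ AB]
   → E = (194/85, 482/85)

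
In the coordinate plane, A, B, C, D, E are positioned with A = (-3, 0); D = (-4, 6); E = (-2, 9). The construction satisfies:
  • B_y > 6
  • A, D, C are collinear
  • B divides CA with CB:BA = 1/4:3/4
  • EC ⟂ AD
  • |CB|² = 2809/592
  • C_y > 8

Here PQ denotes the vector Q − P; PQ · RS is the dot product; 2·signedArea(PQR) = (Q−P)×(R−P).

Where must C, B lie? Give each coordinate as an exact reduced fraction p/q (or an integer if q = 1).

B = (-603/148, 477/74)
C = (-164/37, 318/37)

1. C_x = -164/37  [A, D, C are collinear ∩ EC ⟂ AD]
2. C_y = 318/37  [A, D, C are collinear ∩ EC ⟂ AD]
   → C = (-164/37, 318/37)
3. B_x = -603/148  [B divides CA with CB:BA = 1/4:3/4]
4. B_y = 477/74  [B divides CA with CB:BA = 1/4:3/4]
   → B = (-603/148, 477/74)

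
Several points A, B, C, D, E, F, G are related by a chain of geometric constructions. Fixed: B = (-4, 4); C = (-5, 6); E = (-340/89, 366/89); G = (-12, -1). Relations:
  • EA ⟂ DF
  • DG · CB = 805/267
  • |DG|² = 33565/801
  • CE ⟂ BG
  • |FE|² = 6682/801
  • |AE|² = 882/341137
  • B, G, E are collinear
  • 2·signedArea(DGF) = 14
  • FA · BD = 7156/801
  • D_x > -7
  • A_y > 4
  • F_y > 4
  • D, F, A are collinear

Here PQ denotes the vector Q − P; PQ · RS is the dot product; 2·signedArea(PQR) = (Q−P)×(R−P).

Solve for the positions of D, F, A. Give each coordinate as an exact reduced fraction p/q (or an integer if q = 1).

1. D_x = -1853/267  [line -1·x + 2·y + -3475/267 = 0 ∩ |DG|² = 33565/801]
2. D_y = 811/267  [line -1·x + 2·y + -3475/267 = 0 ∩ |DG|² = 33565/801]
   → D = (-1853/267, 811/267)
3. F_x = -283/267  [line 1078/267·x + -1351/267·y + 7847/267 = 0 ∩ |FE|² = 6682/801]
4. F_y = 1325/267  [line 1078/267·x + -1351/267·y + 7847/267 = 0 ∩ |FE|² = 6682/801]
   → F = (-283/267, 1325/267)
5. A_x = -1297823/341137  [FA · BD = 7156/801 ∩ D, F, A are collinear]
6. A_y = 1386393/341137  [FA · BD = 7156/801 ∩ D, F, A are collinear]
   → A = (-1297823/341137, 1386393/341137)

A = (-1297823/341137, 1386393/341137)
D = (-1853/267, 811/267)
F = (-283/267, 1325/267)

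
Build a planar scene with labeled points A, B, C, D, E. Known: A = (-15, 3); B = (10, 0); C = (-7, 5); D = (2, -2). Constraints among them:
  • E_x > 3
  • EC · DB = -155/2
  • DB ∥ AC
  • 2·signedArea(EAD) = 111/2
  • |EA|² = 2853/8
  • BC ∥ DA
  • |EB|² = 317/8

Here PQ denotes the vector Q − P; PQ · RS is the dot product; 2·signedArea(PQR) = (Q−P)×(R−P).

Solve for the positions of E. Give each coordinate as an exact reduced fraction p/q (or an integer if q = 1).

1. E_x = 15/4  [2·signedArea(EAD) = 111/2 ∩ EC · DB = -155/2]
2. E_y = 3/4  [2·signedArea(EAD) = 111/2 ∩ EC · DB = -155/2]
   → E = (15/4, 3/4)

E = (15/4, 3/4)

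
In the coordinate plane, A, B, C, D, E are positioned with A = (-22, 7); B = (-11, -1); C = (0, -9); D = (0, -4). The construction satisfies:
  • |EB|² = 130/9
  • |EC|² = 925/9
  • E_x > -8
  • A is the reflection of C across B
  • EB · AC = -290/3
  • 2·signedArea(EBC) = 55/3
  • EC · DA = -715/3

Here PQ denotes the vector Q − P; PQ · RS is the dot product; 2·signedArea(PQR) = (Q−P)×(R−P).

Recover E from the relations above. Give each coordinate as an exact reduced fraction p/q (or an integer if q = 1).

E = (-22/3, -2)

1. E_x = -22/3  [EB · AC = -290/3 ∩ 2·signedArea(EBC) = 55/3]
2. E_y = -2  [EB · AC = -290/3 ∩ 2·signedArea(EBC) = 55/3]
   → E = (-22/3, -2)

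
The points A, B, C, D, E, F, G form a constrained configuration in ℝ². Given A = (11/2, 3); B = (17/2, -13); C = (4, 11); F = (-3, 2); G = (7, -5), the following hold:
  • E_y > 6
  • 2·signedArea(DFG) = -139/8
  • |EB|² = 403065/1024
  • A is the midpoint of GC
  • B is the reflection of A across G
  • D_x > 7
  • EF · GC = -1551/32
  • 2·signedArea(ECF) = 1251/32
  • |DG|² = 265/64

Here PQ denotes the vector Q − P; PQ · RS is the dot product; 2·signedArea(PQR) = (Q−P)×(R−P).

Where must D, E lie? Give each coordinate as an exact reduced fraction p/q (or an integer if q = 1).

D = (59/8, -7)
E = (155/32, 13/2)

1. D_x = 59/8  [line 7·x + 10·y + 147/8 = 0 ∩ |DG|² = 265/64]
2. D_y = -7  [line 7·x + 10·y + 147/8 = 0 ∩ |DG|² = 265/64]
   → D = (59/8, -7)
3. E_x = 155/32  [EF · GC = -1551/32 ∩ 2·signedArea(ECF) = 1251/32]
4. E_y = 13/2  [EF · GC = -1551/32 ∩ 2·signedArea(ECF) = 1251/32]
   → E = (155/32, 13/2)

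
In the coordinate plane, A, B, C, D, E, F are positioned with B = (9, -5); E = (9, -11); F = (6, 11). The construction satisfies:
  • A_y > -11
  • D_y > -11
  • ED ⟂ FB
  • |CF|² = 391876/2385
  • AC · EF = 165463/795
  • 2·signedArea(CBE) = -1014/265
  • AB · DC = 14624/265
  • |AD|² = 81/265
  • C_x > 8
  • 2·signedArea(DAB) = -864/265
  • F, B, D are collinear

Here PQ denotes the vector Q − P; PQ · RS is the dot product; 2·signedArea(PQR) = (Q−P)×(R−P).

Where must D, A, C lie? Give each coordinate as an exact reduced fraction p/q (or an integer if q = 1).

1. D_x = 2673/265  [F, B, D are collinear ∩ ED ⟂ FB]
2. D_y = -2861/265  [F, B, D are collinear ∩ ED ⟂ FB]
   → D = (2673/265, -2861/265)
3. A_x = 2529/265  [line 1536/265·x + 288/265·y + -2304/53 = 0 ∩ |AD|² = 81/265]
4. A_y = -2888/265  [line 1536/265·x + 288/265·y + -2304/53 = 0 ∩ |AD|² = 81/265]
   → A = (2529/265, -2888/265)
5. C_x = 2216/265  [AB · DC = 14624/265 ∩ 2·signedArea(CBE) = -1014/265]
6. C_y = -1271/795  [AB · DC = 14624/265 ∩ 2·signedArea(CBE) = -1014/265]
   → C = (2216/265, -1271/795)

A = (2529/265, -2888/265)
C = (2216/265, -1271/795)
D = (2673/265, -2861/265)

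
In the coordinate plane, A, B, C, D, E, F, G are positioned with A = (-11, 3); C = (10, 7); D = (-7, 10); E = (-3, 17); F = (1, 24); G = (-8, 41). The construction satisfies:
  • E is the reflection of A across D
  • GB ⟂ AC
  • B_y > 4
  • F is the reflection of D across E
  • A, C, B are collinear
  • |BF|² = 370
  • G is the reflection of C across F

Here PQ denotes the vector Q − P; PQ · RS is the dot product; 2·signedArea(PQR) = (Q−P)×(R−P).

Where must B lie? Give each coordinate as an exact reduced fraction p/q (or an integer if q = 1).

1. B_x = -512/457  [A, C, B are collinear ∩ GB ⟂ AC]
2. B_y = 2231/457  [A, C, B are collinear ∩ GB ⟂ AC]
   → B = (-512/457, 2231/457)

B = (-512/457, 2231/457)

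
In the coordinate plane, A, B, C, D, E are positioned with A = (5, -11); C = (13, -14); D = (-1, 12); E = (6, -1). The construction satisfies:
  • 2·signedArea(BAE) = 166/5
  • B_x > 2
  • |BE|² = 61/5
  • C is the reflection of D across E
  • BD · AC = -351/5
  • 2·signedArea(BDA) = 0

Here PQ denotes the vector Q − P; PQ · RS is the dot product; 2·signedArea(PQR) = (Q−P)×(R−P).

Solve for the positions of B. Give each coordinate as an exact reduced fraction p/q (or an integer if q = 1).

B = (13/5, -9/5)

1. B_x = 13/5  [2·signedArea(BDA) = 0 ∩ 2·signedArea(BAE) = 166/5]
2. B_y = -9/5  [2·signedArea(BDA) = 0 ∩ 2·signedArea(BAE) = 166/5]
   → B = (13/5, -9/5)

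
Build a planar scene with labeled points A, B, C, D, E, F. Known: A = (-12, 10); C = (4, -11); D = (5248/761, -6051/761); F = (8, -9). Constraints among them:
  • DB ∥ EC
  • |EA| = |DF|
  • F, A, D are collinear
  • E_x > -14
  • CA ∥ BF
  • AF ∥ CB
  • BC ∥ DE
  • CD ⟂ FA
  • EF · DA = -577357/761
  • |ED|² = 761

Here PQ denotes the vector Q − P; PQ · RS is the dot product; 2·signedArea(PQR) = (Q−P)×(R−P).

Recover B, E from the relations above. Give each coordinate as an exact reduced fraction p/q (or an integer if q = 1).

B = (24, -30)
E = (-9972/761, 8408/761)

1. B_x = 24  [CA ∥ BF ∩ AF ∥ CB]
2. B_y = -30  [CA ∥ BF ∩ AF ∥ CB]
   → B = (24, -30)
3. E_x = -9972/761  [DB ∥ EC ∩ BC ∥ DE]
4. E_y = 8408/761  [DB ∥ EC ∩ BC ∥ DE]
   → E = (-9972/761, 8408/761)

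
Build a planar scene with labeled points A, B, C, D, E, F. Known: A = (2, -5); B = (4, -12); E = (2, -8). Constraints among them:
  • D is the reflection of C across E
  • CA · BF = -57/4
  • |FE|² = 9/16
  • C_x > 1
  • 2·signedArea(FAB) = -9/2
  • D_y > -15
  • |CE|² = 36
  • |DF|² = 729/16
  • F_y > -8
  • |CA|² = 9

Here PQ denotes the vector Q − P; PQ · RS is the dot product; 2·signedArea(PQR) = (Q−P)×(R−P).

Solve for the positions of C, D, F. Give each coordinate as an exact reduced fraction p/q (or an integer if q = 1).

C = (2, -2)
D = (2, -14)
F = (2, -29/4)

1. F_x = 2  [line 7·x + 2·y + 1/2 = 0 ∩ |FE|² = 9/16]
2. F_y = -29/4  [line 7·x + 2·y + 1/2 = 0 ∩ |FE|² = 9/16]
   → F = (2, -29/4)
3. C_x = 2  [line 2·x + -19/4·y + -27/2 = 0 ∩ |CE|² = 36]
4. C_y = -2  [line 2·x + -19/4·y + -27/2 = 0 ∩ |CE|² = 36]
   → C = (2, -2)
5. D_x = 2  [D is the reflection of C across E]
6. D_y = -14  [D is the reflection of C across E]
   → D = (2, -14)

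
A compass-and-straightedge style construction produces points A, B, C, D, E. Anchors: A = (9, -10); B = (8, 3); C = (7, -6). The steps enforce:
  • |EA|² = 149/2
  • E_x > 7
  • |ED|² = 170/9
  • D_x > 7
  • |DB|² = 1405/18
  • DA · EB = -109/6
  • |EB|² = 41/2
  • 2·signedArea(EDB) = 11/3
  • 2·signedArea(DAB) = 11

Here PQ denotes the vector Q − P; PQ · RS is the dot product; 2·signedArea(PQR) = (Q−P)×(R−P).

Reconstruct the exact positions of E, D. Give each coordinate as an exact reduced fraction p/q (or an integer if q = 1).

D = (47/6, -35/6)
E = (15/2, -3/2)

1. D_x = 47/6  [line -13·x + -1·y + 96 = 0 ∩ |DB|² = 1405/18]
2. D_y = -35/6  [line -13·x + -1·y + 96 = 0 ∩ |DB|² = 1405/18]
   → D = (47/6, -35/6)
3. E_x = 15/2  [2·signedArea(EDB) = 11/3 ∩ DA · EB = -109/6]
4. E_y = -3/2  [2·signedArea(EDB) = 11/3 ∩ DA · EB = -109/6]
   → E = (15/2, -3/2)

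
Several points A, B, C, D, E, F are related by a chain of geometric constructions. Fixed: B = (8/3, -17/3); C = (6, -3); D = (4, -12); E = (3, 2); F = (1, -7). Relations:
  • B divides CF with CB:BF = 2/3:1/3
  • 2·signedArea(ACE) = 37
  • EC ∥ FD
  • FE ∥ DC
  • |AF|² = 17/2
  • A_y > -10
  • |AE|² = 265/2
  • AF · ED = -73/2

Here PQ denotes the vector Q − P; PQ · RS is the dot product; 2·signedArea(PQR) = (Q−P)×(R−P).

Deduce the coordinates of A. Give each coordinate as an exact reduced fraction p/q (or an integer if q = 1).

A = (5/2, -19/2)

1. A_x = 5/2  [AF · ED = -73/2 ∩ 2·signedArea(ACE) = 37]
2. A_y = -19/2  [AF · ED = -73/2 ∩ 2·signedArea(ACE) = 37]
   → A = (5/2, -19/2)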